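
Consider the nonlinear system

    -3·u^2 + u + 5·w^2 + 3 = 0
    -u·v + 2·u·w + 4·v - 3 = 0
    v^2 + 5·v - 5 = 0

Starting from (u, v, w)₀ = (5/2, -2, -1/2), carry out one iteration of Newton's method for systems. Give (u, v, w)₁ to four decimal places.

At (5/2, -2, -1/2): F = (-12.0000, -8.5000, -11.0000).
Jacobian J = [[-6·u + 1, 0, 10·w], [-v + 2·w, -u + 4, 2·u], [0, 2·v + 5, 0]].
At the point, J = [[-14.0000, 0.0000, -5.0000], [1.0000, 1.5000, 5.0000], [0.0000, 1.0000, 0.0000]] (det J = 65.0000).
Solving J·Δ = −F gives Δ = (-0.3077, 11.0000, -1.5385).
Then the next iterate is (u, v, w)₁ = (2.1923, 9.0000, -2.0385).

(2.1923, 9.0000, -2.0385)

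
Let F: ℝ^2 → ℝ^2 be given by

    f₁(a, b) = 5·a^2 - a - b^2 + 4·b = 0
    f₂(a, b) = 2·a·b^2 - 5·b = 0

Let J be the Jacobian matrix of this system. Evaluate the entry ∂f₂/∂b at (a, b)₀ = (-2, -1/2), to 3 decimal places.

-1.000

∂f₂/∂b = 4·a·b - 5.
At (-2, -1/2) this is -1.000.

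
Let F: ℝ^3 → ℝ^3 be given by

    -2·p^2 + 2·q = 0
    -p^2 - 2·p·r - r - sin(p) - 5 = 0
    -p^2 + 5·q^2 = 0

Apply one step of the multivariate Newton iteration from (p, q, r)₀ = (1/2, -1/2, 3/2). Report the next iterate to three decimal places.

(0.042, -0.208, -1.747)

At (1/2, -1/2, 3/2): F = (-1.500, -8.72943, 1.000).
Jacobian J = [[-4·p, 2, 0], [-2·p - 2·r - cos(p), 0, -2·p - 1], [-2·p, 10·q, 0]].
At the point, J = [[-2.000, 2.000, 0.000], [-4.87758, 0.000, -2.000], [-1.000, -5.000, 0.000]] (det J = 24.000).
Solving J·Δ = −F gives Δ = (-0.458, 0.292, -3.247).
Then the next iterate is (p, q, r)₁ = (0.042, -0.208, -1.747).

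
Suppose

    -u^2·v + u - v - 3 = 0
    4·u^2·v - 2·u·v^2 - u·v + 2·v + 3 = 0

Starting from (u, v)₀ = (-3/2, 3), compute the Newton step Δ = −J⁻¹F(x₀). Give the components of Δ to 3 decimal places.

At (-3/2, 3): F = (-14.250, 67.500).
Jacobian J = [[-2·u·v + 1, -u^2 - 1], [8·u·v - 2·v^2 - v, 4·u^2 - 4·u·v - u + 2]].
At the point, J = [[10.000, -3.250], [-57.000, 30.500]] (det J = 119.750).
Solving J·Δ = −F gives Δ = (1.797, 1.146).

(1.797, 1.146)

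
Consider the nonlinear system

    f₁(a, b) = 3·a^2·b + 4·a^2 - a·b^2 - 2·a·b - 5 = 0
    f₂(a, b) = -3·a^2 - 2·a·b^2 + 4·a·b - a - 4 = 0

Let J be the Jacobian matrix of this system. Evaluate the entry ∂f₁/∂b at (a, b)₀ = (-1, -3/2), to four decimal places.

∂f₁/∂b = 3·a^2 - 2·a·b - 2·a.
At (-1, -3/2) this is 2.0000.

2.0000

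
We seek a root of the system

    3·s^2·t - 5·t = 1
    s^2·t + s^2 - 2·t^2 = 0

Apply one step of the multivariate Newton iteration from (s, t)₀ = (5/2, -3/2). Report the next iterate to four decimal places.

(1.8365, -1.0130)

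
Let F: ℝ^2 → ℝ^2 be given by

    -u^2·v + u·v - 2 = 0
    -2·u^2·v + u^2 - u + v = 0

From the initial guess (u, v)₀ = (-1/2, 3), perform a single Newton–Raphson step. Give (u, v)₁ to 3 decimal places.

(-0.427, -2.083)

At (-1/2, 3): F = (-4.250, 2.250).
Jacobian J = [[-2·u·v + v, -u^2 + u], [-4·u·v + 2·u - 1, -2·u^2 + 1]].
At the point, J = [[6.000, -0.750], [4.000, 0.500]] (det J = 6.000).
Solving J·Δ = −F gives Δ = (0.073, -5.083).
Then the next iterate is (u, v)₁ = (-0.427, -2.083).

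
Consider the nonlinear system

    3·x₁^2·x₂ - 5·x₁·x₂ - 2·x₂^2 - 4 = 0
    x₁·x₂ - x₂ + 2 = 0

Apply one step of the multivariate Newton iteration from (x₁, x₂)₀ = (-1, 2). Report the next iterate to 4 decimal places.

At (-1, 2): F = (4.0000, -2.0000).
Jacobian J = [[6·x₁·x₂ - 5·x₂, 3·x₁^2 - 5·x₁ - 4·x₂], [x₂, x₁ - 1]].
At the point, J = [[-22.0000, 0.0000], [2.0000, -2.0000]] (det J = 44.0000).
Solving J·Δ = −F gives Δ = (0.1818, -0.8182).
Then the next iterate is (x₁, x₂)₁ = (-0.8182, 1.1818).

(-0.8182, 1.1818)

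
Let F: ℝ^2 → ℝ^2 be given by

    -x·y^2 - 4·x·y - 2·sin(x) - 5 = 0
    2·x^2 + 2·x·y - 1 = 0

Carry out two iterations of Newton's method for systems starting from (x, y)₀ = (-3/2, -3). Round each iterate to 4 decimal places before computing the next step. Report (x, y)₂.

At (-3/2, -3): F = (-7.505010, 12.5000).
Jacobian J = [[-y^2 - 4·y - 2·cos(x), -2·x·y - 4·x], [4·x + 2·y, 2·x]].
At the point, J = [[2.858526, -3.0000], [-12.0000, -3.0000]] (det J = -44.575577).
Solving J·Δ = −F gives Δ = (1.3464, -1.2188).
Then the next iterate is (x, y)₁ = (-0.1536, -4.2188).
Round to (-0.1536, -4.2188) and repeat: F = (-4.552222, 0.343201), J = [[-2.899527, -0.681615], [-9.0520, -0.3072]].
Δ = (0.3092, -7.9939), so (x, y)₂ = (0.1556, -12.2127).

(0.1556, -12.2127)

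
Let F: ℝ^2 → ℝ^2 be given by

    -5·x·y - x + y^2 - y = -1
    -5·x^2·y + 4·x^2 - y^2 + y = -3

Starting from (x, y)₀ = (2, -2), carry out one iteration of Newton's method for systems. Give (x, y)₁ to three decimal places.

(1.404, -0.691)

At (2, -2): F = (25.000, 53.000).
Jacobian J = [[-5·y - 1, -5·x + 2·y - 1], [-10·x·y + 8·x, -5·x^2 - 2·y + 1]].
At the point, J = [[9.000, -15.000], [56.000, -15.000]] (det J = 705.000).
Solving J·Δ = −F gives Δ = (-0.596, 1.309).
Then the next iterate is (x, y)₁ = (1.404, -0.691).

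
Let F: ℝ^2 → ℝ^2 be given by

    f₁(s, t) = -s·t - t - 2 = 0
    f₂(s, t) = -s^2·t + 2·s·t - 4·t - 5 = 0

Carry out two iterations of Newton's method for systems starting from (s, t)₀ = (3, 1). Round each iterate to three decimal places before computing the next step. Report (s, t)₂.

At (3, 1): F = (-6.000, -12.000).
Jacobian J = [[-t, -s - 1], [-2·s·t + 2·t, -s^2 + 2·s - 4]].
At the point, J = [[-1.000, -4.000], [-4.000, -7.000]] (det J = -9.000).
Solving J·Δ = −F gives Δ = (-0.667, -1.333).
Then the next iterate is (s, t)₁ = (2.333, -0.333).
Round to (2.333, -0.333) and repeat: F = (-0.89011, -3.40930), J = [[0.333, -3.333], [0.88778, -4.77689]].
Δ = (5.197, 0.252), so (s, t)₂ = (7.530, -0.081).

(7.530, -0.081)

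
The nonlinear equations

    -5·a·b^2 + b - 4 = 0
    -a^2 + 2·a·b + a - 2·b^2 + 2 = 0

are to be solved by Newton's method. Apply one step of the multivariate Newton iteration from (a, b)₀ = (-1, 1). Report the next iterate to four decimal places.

(0.2800, 1.4000)

At (-1, 1): F = (2.0000, -4.0000).
Jacobian J = [[-5·b^2, -10·a·b + 1], [-2·a + 2·b + 1, 2·a - 4·b]].
At the point, J = [[-5.0000, 11.0000], [5.0000, -6.0000]] (det J = -25.0000).
Solving J·Δ = −F gives Δ = (1.2800, 0.4000).
Then the next iterate is (a, b)₁ = (0.2800, 1.4000).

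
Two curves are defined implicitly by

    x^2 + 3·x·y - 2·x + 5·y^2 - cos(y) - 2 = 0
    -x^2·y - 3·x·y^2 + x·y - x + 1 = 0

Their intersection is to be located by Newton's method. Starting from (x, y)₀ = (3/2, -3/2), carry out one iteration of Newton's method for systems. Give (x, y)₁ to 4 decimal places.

At (3/2, -3/2): F = (1.679263, -9.5000).
Jacobian J = [[2·x + 3·y - 2, 3·x + 10·y + sin(y)], [-2·x·y - 3·y^2 + y - 1, -x^2 - 6·x·y + x]].
At the point, J = [[-3.5000, -11.497495], [-4.7500, 12.7500]] (det J = -99.238101).
Solving J·Δ = −F gives Δ = (-0.8849, 0.4154).
Then the next iterate is (x, y)₁ = (0.6151, -1.0846).

(0.6151, -1.0846)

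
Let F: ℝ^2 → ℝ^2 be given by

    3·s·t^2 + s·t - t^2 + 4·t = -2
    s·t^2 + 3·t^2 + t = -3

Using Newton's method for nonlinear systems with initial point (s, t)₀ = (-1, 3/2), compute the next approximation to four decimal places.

At (-1, 3/2): F = (-2.5000, 9.0000).
Jacobian J = [[3·t^2 + t, 6·s·t + s - 2·t + 4], [t^2, 2·s·t + 6·t + 1]].
At the point, J = [[8.2500, -9.0000], [2.2500, 7.0000]] (det J = 78.0000).
Solving J·Δ = −F gives Δ = (-0.8141, -1.0240).
Then the next iterate is (s, t)₁ = (-1.8141, 0.4760).

(-1.8141, 0.4760)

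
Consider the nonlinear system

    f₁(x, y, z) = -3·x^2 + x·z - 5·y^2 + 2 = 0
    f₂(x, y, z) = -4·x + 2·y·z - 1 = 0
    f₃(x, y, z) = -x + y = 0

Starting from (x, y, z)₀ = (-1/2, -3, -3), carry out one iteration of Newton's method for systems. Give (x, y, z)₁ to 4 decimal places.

At (-1/2, -3, -3): F = (-42.2500, 19.0000, -2.5000).
Jacobian J = [[-6·x + z, -10·y, x], [-4, 2·z, 2·y], [-1, 1, 0]].
At the point, J = [[0.0000, 30.0000, -0.5000], [-4.0000, -6.0000, -6.0000], [-1.0000, 1.0000, 0.0000]] (det J = 185.0000).
Solving J·Δ = −F gives Δ = (-1.0514, 1.4486, 2.4189).
Then the next iterate is (x, y, z)₁ = (-1.5514, -1.5514, -0.5811).

(-1.5514, -1.5514, -0.5811)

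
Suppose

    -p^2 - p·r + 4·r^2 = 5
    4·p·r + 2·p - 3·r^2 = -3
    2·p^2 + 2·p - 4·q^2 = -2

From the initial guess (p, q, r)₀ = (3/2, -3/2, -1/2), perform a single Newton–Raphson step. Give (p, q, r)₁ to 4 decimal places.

(-0.1500, -0.4417, -0.7500)

At (3/2, -3/2, -1/2): F = (-5.5000, 2.2500, 0.5000).
Jacobian J = [[-2·p - r, 0, -p + 8·r], [4·r + 2, 0, 4·p - 6·r], [4·p + 2, -8·q, 0]].
At the point, J = [[-2.5000, 0.0000, -5.5000], [0.0000, 0.0000, 9.0000], [8.0000, 12.0000, 0.0000]] (det J = 270.0000).
Solving J·Δ = −F gives Δ = (-1.6500, 1.0583, -0.2500).
Then the next iterate is (p, q, r)₁ = (-0.1500, -0.4417, -0.7500).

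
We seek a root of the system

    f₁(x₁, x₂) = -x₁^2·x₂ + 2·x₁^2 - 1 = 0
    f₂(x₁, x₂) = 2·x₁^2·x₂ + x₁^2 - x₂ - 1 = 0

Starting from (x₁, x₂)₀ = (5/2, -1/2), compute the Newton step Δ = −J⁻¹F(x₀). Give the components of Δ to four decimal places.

(-1.1483, 0.0435)

At (5/2, -1/2): F = (14.6250, -0.5000).
Jacobian J = [[-2·x₁·x₂ + 4·x₁, -x₁^2], [4·x₁·x₂ + 2·x₁, 2·x₁^2 - 1]].
At the point, J = [[12.5000, -6.2500], [0.0000, 11.5000]] (det J = 143.7500).
Solving J·Δ = −F gives Δ = (-1.1483, 0.0435).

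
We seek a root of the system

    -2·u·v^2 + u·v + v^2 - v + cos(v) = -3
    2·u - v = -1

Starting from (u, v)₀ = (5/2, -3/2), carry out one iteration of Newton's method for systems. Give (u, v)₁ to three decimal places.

(-1.873, -2.746)

At (5/2, -3/2): F = (-8.17926, 7.500).
Jacobian J = [[-2·v^2 + v, -4·u·v + u + 2·v - sin(v) - 1], [2, -1]].
At the point, J = [[-6.000, 14.49749], [2.000, -1.000]] (det J = -22.99499).
Solving J·Δ = −F gives Δ = (-4.373, -1.246).
Then the next iterate is (u, v)₁ = (-1.873, -2.746).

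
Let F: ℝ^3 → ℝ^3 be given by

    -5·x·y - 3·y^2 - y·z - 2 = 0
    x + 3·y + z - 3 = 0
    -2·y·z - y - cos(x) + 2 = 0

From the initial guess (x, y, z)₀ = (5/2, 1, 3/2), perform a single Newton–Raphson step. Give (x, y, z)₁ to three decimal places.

(0.133, 0.675, 0.843)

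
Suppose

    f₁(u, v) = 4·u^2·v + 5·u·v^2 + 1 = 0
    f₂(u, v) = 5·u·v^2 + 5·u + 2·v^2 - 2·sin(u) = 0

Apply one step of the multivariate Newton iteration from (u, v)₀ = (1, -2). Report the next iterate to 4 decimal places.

(0.4937, -1.3141)

At (1, -2): F = (13.0000, 31.317058).
Jacobian J = [[8·u·v + 5·v^2, 4·u^2 + 10·u·v], [5·v^2 - 2·cos(u) + 5, 10·u·v + 4·v]].
At the point, J = [[4.0000, -16.0000], [23.919395, -28.0000]] (det J = 270.710326).
Solving J·Δ = −F gives Δ = (-0.5063, 0.6859).
Then the next iterate is (u, v)₁ = (0.4937, -1.3141).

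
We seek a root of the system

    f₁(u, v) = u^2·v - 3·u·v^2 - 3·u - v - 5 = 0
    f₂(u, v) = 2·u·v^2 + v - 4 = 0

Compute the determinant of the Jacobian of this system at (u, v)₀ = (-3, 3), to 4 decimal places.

J = [[2·u·v - 3·v^2 - 3, u^2 - 6·u·v - 1], [2·v^2, 4·u·v + 1]].
At the point, J = [[-48.0000, 62.0000], [18.0000, -35.0000]].
det J = 564.0000.

564.0000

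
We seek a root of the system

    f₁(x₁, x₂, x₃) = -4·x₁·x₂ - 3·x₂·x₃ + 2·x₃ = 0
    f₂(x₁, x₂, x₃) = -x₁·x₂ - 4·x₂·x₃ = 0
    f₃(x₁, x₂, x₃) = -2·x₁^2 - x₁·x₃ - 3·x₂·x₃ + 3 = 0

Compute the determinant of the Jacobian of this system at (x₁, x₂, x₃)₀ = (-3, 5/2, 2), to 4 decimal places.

J = [[-4·x₂, -4·x₁ - 3·x₃, -3·x₂ + 2], [-x₂, -x₁ - 4·x₃, -4·x₂], [-4·x₁ - x₃, -3·x₃, -x₁ - 3·x₂]].
At the point, J = [[-10.0000, 6.0000, -5.5000], [-2.5000, -5.0000, -10.0000], [10.0000, -6.0000, -4.5000]].
det J = -650.0000.

-650.0000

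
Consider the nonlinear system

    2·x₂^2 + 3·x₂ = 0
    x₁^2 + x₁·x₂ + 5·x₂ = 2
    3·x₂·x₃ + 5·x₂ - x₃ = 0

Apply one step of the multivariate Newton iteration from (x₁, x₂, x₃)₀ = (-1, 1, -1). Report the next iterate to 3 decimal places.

At (-1, 1, -1): F = (5.000, 3.000, 3.000).
Jacobian J = [[0, 4·x₂ + 3, 0], [2·x₁ + x₂, x₁ + 5, 0], [0, 3·x₃ + 5, 3·x₂ - 1]].
At the point, J = [[0.000, 7.000, 0.000], [-1.000, 4.000, 0.000], [0.000, 2.000, 2.000]] (det J = 14.000).
Solving J·Δ = −F gives Δ = (0.143, -0.714, -0.786).
Then the next iterate is (x₁, x₂, x₃)₁ = (-0.857, 0.286, -1.786).

(-0.857, 0.286, -1.786)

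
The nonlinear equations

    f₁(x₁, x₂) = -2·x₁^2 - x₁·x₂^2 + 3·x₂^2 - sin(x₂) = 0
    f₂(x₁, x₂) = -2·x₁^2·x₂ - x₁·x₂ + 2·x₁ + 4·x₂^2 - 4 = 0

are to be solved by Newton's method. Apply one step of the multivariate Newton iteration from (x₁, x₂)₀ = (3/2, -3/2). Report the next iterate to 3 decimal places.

(1.111, -0.826)

At (3/2, -3/2): F = (-0.12751, 17.000).
Jacobian J = [[-4·x₁ - x₂^2, -2·x₁·x₂ + 6·x₂ - cos(x₂)], [-4·x₁·x₂ - x₂ + 2, -2·x₁^2 - x₁ + 8·x₂]].
At the point, J = [[-8.250, -4.57074], [12.500, -18.000]] (det J = 205.63422).
Solving J·Δ = −F gives Δ = (-0.389, 0.674).
Then the next iterate is (x₁, x₂)₁ = (1.111, -0.826).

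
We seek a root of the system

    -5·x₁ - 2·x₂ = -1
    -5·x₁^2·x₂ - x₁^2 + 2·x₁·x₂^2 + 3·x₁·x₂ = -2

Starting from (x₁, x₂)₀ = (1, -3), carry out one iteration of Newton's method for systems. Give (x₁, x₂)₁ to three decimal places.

(0.847, -1.618)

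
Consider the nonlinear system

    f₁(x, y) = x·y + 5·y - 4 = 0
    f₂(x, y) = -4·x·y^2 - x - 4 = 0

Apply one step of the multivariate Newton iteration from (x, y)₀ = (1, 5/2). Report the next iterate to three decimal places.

At (1, 5/2): F = (11.000, -30.000).
Jacobian J = [[y, x + 5], [-4·y^2 - 1, -8·x·y]].
At the point, J = [[2.500, 6.000], [-26.000, -20.000]] (det J = 106.000).
Solving J·Δ = −F gives Δ = (0.377, -1.991).
Then the next iterate is (x, y)₁ = (1.377, 0.509).

(1.377, 0.509)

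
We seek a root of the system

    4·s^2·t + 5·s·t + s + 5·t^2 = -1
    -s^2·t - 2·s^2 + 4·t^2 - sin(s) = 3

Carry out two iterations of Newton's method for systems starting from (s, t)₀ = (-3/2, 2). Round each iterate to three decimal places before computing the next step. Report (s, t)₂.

At (-3/2, 2): F = (22.500, 4.99749).
Jacobian J = [[8·s·t + 5·t + 1, 4·s^2 + 5·s + 10·t], [-2·s·t - 4·s - cos(s), -s^2 + 8·t]].
At the point, J = [[-13.000, 21.500], [11.92926, 13.750]] (det J = -435.22915).
Solving J·Δ = −F gives Δ = (0.464, -0.766).
Then the next iterate is (s, t)₁ = (-1.036, 1.234).
Round to (-1.036, 1.234) and repeat: F = (6.48345, 0.48036), J = [[-3.05739, 11.45318], [6.19118, 8.79870]].
Δ = (0.527, -0.425), so (s, t)₂ = (-0.509, 0.809).

(-0.509, 0.809)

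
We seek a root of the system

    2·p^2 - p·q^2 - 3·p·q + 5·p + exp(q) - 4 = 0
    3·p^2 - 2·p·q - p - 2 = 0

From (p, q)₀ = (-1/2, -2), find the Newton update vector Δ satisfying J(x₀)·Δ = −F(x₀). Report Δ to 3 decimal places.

(1.573, 2.750)

At (-1/2, -2): F = (-6.86466, -2.750).
Jacobian J = [[4·p - q^2 - 3·q + 5, -2·p·q - 3·p + exp(q)], [6·p - 2·q - 1, -2·p]].
At the point, J = [[5.000, -0.36466], [0.000, 1.000]] (det J = 5.000).
Solving J·Δ = −F gives Δ = (1.573, 2.750).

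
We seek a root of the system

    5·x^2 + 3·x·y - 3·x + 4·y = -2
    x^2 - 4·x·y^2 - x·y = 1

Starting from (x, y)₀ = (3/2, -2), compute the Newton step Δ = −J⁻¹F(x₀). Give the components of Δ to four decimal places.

(0.0777, 0.9158)

At (3/2, -2): F = (-8.2500, -19.7500).
Jacobian J = [[10·x + 3·y - 3, 3·x + 4], [2·x - 4·y^2 - y, -8·x·y - x]].
At the point, J = [[6.0000, 8.5000], [-11.0000, 22.5000]] (det J = 228.5000).
Solving J·Δ = −F gives Δ = (0.0777, 0.9158).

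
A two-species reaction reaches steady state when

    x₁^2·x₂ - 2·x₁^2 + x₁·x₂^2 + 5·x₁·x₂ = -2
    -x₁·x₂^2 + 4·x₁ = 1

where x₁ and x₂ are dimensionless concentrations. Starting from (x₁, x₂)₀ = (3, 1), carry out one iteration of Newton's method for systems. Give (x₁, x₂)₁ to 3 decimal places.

At (3, 1): F = (11.000, 8.000).
Jacobian J = [[2·x₁·x₂ - 4·x₁ + x₂^2 + 5·x₂, x₁^2 + 2·x₁·x₂ + 5·x₁], [-x₂^2 + 4, -2·x₁·x₂]].
At the point, J = [[0.000, 30.000], [3.000, -6.000]] (det J = -90.000).
Solving J·Δ = −F gives Δ = (-3.400, -0.367).
Then the next iterate is (x₁, x₂)₁ = (-0.400, 0.633).

(-0.400, 0.633)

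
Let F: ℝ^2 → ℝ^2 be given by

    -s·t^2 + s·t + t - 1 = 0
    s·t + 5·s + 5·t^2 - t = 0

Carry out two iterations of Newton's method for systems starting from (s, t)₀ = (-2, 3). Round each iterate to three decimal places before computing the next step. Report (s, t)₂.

At (-2, 3): F = (14.000, 26.000).
Jacobian J = [[-t^2 + t, -2·s·t + s + 1], [t + 5, s + 10·t - 1]].
At the point, J = [[-6.000, 11.000], [8.000, 27.000]] (det J = -250.000).
Solving J·Δ = −F gives Δ = (0.368, -1.072).
Then the next iterate is (s, t)₁ = (-1.632, 1.928).
Round to (-1.632, 1.928) and repeat: F = (3.84795, 5.35142), J = [[-1.78918, 5.66099], [6.928, 16.648]].
Δ = (0.489, -0.525), so (s, t)₂ = (-1.143, 1.403).

(-1.143, 1.403)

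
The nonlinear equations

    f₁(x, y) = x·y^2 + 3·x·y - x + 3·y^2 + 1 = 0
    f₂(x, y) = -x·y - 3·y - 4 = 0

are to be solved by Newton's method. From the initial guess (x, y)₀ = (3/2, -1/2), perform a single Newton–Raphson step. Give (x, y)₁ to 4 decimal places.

(0.7778, -0.9691)

At (3/2, -1/2): F = (-1.6250, -1.7500).
Jacobian J = [[y^2 + 3·y - 1, 2·x·y + 3·x + 6·y], [-y, -x - 3]].
At the point, J = [[-2.2500, 0.0000], [0.5000, -4.5000]] (det J = 10.1250).
Solving J·Δ = −F gives Δ = (-0.7222, -0.4691).
Then the next iterate is (x, y)₁ = (0.7778, -0.9691).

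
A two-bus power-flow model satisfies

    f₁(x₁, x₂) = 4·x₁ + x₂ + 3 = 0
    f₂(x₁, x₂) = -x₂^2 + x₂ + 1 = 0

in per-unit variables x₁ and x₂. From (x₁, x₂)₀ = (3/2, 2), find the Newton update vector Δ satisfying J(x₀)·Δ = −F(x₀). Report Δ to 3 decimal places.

(-2.667, -0.333)

At (3/2, 2): F = (11.000, -1.000).
Jacobian J = [[4, 1], [0, -2·x₂ + 1]].
At the point, J = [[4.000, 1.000], [0.000, -3.000]] (det J = -12.000).
Solving J·Δ = −F gives Δ = (-2.667, -0.333).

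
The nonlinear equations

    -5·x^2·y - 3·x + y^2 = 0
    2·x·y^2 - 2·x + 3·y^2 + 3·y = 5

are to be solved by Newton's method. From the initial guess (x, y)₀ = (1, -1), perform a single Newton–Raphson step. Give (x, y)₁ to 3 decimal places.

(-0.143, -1.714)

At (1, -1): F = (3.000, -5.000).
Jacobian J = [[-10·x·y - 3, -5·x^2 + 2·y], [2·y^2 - 2, 4·x·y + 6·y + 3]].
At the point, J = [[7.000, -7.000], [0.000, -7.000]] (det J = -49.000).
Solving J·Δ = −F gives Δ = (-1.143, -0.714).
Then the next iterate is (x, y)₁ = (-0.143, -1.714).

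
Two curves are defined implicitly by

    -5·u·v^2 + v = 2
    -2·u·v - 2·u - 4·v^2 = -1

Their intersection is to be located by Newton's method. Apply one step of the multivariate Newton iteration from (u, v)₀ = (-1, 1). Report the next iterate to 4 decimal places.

(-0.5270, 0.8514)

At (-1, 1): F = (4.0000, 1.0000).
Jacobian J = [[-5·v^2, -10·u·v + 1], [-2·v - 2, -2·u - 8·v]].
At the point, J = [[-5.0000, 11.0000], [-4.0000, -6.0000]] (det J = 74.0000).
Solving J·Δ = −F gives Δ = (0.4730, -0.1486).
Then the next iterate is (u, v)₁ = (-0.5270, 0.8514).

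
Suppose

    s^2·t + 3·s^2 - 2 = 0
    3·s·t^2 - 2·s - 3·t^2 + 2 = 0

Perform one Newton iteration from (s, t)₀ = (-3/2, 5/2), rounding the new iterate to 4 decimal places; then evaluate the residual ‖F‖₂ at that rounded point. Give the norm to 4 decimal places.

11.7872

At (-3/2, 5/2): F = (10.3750, -41.8750).
Jacobian J = [[2·s·t + 6·s, s^2], [3·t^2 - 2, 6·s·t - 6·t]].
At the point, J = [[-16.5000, 2.2500], [16.7500, -37.5000]] (det J = 581.0625).
Solving J·Δ = −F gives Δ = (0.5074, -0.8900).
Then the next iterate is (s, t)₁ = (-0.9926, 1.6100).
Re-evaluating at (-0.9926, 1.6100): F = (2.542024, -11.509855), so ‖F‖₂ = 11.7872.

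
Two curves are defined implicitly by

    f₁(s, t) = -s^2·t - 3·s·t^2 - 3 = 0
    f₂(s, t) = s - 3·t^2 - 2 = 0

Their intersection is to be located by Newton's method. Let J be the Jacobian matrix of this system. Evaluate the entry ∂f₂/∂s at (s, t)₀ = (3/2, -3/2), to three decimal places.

∂f₂/∂s = 1.
At (3/2, -3/2) this is 1.000.

1.000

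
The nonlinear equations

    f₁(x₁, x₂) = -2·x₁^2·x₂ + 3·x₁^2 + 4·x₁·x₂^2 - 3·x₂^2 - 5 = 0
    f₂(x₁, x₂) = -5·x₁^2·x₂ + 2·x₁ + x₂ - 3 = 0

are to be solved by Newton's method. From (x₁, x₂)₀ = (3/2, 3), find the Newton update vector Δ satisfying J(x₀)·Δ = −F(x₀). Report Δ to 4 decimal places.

At (3/2, 3): F = (15.2500, -30.7500).
Jacobian J = [[-4·x₁·x₂ + 6·x₁ + 4·x₂^2, -2·x₁^2 + 8·x₁·x₂ - 6·x₂], [-10·x₁·x₂ + 2, -5·x₁^2 + 1]].
At the point, J = [[27.0000, 13.5000], [-43.0000, -10.2500]] (det J = 303.7500).
Solving J·Δ = −F gives Δ = (-0.8521, 0.5745).

(-0.8521, 0.5745)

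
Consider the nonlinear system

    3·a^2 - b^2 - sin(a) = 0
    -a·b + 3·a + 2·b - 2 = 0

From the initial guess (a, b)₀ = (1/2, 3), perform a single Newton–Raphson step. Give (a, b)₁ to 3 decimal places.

(-2.926, 0.333)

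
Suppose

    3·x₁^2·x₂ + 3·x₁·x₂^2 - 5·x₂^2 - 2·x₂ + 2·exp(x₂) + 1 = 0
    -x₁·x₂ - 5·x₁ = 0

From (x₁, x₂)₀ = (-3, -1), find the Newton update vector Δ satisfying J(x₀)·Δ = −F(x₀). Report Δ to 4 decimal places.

(2.7222, -0.3704)

At (-3, -1): F = (-37.264241, 12.0000).
Jacobian J = [[6·x₁·x₂ + 3·x₂^2, 3·x₁^2 + 6·x₁·x₂ - 10·x₂ + 2·exp(x₂) - 2], [-x₂ - 5, -x₁]].
At the point, J = [[21.0000, 53.735759], [-4.0000, 3.0000]] (det J = 277.943036).
Solving J·Δ = −F gives Δ = (2.7222, -0.3704).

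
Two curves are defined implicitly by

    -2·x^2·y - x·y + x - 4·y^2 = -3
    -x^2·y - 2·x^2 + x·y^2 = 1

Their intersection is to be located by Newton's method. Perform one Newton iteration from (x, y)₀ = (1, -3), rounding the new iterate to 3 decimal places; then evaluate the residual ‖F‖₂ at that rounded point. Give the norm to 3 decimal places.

5.260

At (1, -3): F = (-23.000, 9.000).
Jacobian J = [[-4·x·y - y + 1, -2·x^2 - x - 8·y], [-2·x·y - 4·x + y^2, -x^2 + 2·x·y]].
At the point, J = [[16.000, 21.000], [11.000, -7.000]] (det J = -343.000).
Solving J·Δ = −F gives Δ = (-0.082, 1.157).
Then the next iterate is (x, y)₁ = (0.918, -1.843).
Re-evaluating at (0.918, -1.843): F = (-4.87044, 1.98582), so ‖F‖₂ = 5.260.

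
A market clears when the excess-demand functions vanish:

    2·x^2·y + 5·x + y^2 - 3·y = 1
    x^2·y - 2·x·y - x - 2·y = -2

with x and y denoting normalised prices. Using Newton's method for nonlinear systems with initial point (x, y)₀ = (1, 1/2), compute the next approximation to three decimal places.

(0.464, 0.512)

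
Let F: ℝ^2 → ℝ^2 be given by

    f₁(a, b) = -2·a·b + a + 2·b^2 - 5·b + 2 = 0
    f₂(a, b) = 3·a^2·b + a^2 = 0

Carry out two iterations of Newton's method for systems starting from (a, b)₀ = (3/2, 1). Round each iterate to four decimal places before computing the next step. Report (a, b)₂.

(0.5137, 0.4981)

At (3/2, 1): F = (-2.5000, 9.0000).
Jacobian J = [[-2·b + 1, -2·a + 4·b - 5], [6·a·b + 2·a, 3·a^2]].
At the point, J = [[-1.0000, -4.0000], [12.0000, 6.7500]] (det J = 41.2500).
Solving J·Δ = −F gives Δ = (-0.4636, -0.5091).
Then the next iterate is (a, b)₁ = (1.0364, 0.4909).
Round to (1.0364, 0.4909) and repeat: F = (0.046328, 2.655989), J = [[0.0182, -5.1092], [5.125413, 3.222375]].
Δ = (-0.5227, 0.0072), so (a, b)₂ = (0.5137, 0.4981).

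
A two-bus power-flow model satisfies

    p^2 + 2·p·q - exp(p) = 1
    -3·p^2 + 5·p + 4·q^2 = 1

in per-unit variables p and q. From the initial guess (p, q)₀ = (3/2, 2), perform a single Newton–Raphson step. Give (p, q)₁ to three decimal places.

At (3/2, 2): F = (2.76831, 15.750).
Jacobian J = [[2·p + 2·q - exp(p), 2·p], [-6·p + 5, 8·q]].
At the point, J = [[2.51831, 3.000], [-4.000, 16.000]] (det J = 52.29297).
Solving J·Δ = −F gives Δ = (0.057, -0.970).
Then the next iterate is (p, q)₁ = (1.557, 1.030).

(1.557, 1.030)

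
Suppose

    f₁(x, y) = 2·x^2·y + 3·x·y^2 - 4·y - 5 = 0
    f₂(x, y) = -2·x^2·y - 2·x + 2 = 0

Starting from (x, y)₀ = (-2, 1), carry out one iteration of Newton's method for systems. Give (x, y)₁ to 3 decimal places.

(-2.455, 0.409)

At (-2, 1): F = (-7.000, -2.000).
Jacobian J = [[4·x·y + 3·y^2, 2·x^2 + 6·x·y - 4], [-4·x·y - 2, -2·x^2]].
At the point, J = [[-5.000, -8.000], [6.000, -8.000]] (det J = 88.000).
Solving J·Δ = −F gives Δ = (-0.455, -0.591).
Then the next iterate is (x, y)₁ = (-2.455, 0.409).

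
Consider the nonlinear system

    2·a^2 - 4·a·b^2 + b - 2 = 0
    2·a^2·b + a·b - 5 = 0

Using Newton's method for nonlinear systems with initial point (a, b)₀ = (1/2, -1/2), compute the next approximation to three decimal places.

(-2.045, 1.182)

At (1/2, -1/2): F = (-2.500, -5.500).
Jacobian J = [[4·a - 4·b^2, -8·a·b + 1], [4·a·b + b, 2·a^2 + a]].
At the point, J = [[1.000, 3.000], [-1.500, 1.000]] (det J = 5.500).
Solving J·Δ = −F gives Δ = (-2.545, 1.682).
Then the next iterate is (a, b)₁ = (-2.045, 1.182).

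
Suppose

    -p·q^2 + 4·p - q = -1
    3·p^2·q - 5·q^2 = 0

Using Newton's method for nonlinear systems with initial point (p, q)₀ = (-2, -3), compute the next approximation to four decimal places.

At (-2, -3): F = (14.0000, -81.0000).
Jacobian J = [[-q^2 + 4, -2·p·q - 1], [6·p·q, 3·p^2 - 10·q]].
At the point, J = [[-5.0000, -13.0000], [36.0000, 42.0000]] (det J = 258.0000).
Solving J·Δ = −F gives Δ = (1.8023, 0.3837).
Then the next iterate is (p, q)₁ = (-0.1977, -2.6163).

(-0.1977, -2.6163)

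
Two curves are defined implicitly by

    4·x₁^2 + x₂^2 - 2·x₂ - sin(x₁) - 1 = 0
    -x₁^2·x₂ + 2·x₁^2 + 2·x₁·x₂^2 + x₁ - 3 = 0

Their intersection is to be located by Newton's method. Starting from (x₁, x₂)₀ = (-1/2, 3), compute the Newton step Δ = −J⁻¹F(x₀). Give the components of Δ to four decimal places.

At (-1/2, 3): F = (3.479426, -12.7500).
Jacobian J = [[8·x₁ - cos(x₁), 2·x₂ - 2], [-2·x₁·x₂ + 4·x₁ + 2·x₂^2 + 1, -x₁^2 + 4·x₁·x₂]].
At the point, J = [[-4.877583, 4.0000], [20.0000, -6.2500]] (det J = -49.515109).
Solving J·Δ = −F gives Δ = (0.5908, -0.1494).

(0.5908, -0.1494)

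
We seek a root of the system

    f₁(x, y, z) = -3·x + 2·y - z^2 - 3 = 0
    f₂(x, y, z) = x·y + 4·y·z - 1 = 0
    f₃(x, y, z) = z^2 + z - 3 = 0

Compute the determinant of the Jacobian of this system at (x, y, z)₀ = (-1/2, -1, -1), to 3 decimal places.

J = [[-3, 2, -2·z], [y, x + 4·z, 4·y], [0, 0, 2·z + 1]].
At the point, J = [[-3.000, 2.000, 2.000], [-1.000, -4.500, -4.000], [0.000, 0.000, -1.000]].
det J = -15.500.

-15.500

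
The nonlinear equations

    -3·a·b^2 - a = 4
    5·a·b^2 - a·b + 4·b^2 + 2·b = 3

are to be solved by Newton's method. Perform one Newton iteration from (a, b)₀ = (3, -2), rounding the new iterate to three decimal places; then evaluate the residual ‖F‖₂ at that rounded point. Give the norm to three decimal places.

At (3, -2): F = (-43.000, 75.000).
Jacobian J = [[-3·b^2 - 1, -6·a·b], [5·b^2 - b, 10·a·b - a + 8·b + 2]].
At the point, J = [[-13.000, 36.000], [22.000, -77.000]] (det J = 209.000).
Solving J·Δ = −F gives Δ = (-2.923, 0.139).
Then the next iterate is (a, b)₁ = (0.077, -1.861).
Re-evaluating at (0.077, -1.861): F = (-4.87703, 8.60796), so ‖F‖₂ = 9.894.

9.894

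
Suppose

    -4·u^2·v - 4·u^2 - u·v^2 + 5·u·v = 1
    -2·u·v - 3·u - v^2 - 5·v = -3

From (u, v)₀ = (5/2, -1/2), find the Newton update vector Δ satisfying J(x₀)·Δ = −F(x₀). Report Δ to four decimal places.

(-1.9617, 0.4637)

At (5/2, -1/2): F = (-20.3750, 0.2500).
Jacobian J = [[-8·u·v - 8·u - v^2 + 5·v, -4·u^2 - 2·u·v + 5·u], [-2·v - 3, -2·u - 2·v - 5]].
At the point, J = [[-12.7500, -10.0000], [-2.0000, -9.0000]] (det J = 94.7500).
Solving J·Δ = −F gives Δ = (-1.9617, 0.4637).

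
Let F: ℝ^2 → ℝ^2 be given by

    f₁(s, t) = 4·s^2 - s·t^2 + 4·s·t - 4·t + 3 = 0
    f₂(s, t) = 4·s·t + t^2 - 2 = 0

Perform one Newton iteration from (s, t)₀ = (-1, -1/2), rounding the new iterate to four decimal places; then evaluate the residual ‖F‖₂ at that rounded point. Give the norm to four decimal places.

6.5022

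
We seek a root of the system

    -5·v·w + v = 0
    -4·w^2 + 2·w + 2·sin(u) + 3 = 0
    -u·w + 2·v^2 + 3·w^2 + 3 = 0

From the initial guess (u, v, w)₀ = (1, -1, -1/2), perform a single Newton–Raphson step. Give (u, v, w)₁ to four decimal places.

At (1, -1, -1/2): F = (-3.5000, 2.682942, 6.2500).
Jacobian J = [[0, -5·w + 1, -5·v], [2·cos(u), 0, -8·w + 2], [-w, 4·v, -u + 6·w]].
At the point, J = [[0.0000, 3.5000, 5.0000], [1.080605, 0.0000, 6.0000], [0.5000, -4.0000, -4.0000]] (det J = 4.016372).
Solving J·Δ = −F gives Δ = (-7.7563, -0.3568, 0.9498).
Then the next iterate is (u, v, w)₁ = (-6.7563, -1.3568, 0.4498).

(-6.7563, -1.3568, 0.4498)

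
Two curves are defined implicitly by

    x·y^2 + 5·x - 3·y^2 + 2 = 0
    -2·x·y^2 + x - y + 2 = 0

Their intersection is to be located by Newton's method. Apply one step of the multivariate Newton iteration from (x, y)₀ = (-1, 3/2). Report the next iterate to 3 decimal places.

At (-1, 3/2): F = (-12.000, 4.000).
Jacobian J = [[y^2 + 5, 2·x·y - 6·y], [-2·y^2 + 1, -4·x·y - 1]].
At the point, J = [[7.250, -12.000], [-3.500, 5.000]] (det J = -5.750).
Solving J·Δ = −F gives Δ = (-2.087, -2.261).
Then the next iterate is (x, y)₁ = (-3.087, -0.761).

(-3.087, -0.761)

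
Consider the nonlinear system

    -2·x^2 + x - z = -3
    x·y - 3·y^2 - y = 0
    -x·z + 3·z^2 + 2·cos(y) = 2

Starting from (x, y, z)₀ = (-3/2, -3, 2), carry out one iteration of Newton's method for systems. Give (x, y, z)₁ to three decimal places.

(-0.894, -1.625, 1.245)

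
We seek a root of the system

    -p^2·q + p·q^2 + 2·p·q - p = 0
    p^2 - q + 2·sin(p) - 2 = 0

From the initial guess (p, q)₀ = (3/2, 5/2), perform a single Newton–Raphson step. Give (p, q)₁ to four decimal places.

(1.2333, 1.4071)

At (3/2, 5/2): F = (9.7500, -0.255010).
Jacobian J = [[-2·p·q + q^2 + 2·q - 1, -p^2 + 2·p·q + 2·p], [2·p + 2·cos(p), -1]].
At the point, J = [[2.7500, 8.2500], [3.141474, -1.0000]] (det J = -28.667164).
Solving J·Δ = −F gives Δ = (-0.2667, -1.0929).
Then the next iterate is (p, q)₁ = (1.2333, 1.4071).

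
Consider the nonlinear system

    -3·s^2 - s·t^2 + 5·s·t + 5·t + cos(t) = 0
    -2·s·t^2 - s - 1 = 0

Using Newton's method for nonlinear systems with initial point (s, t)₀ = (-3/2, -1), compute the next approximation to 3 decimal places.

At (-3/2, -1): F = (-2.20970, 3.500).
Jacobian J = [[-6·s - t^2 + 5·t, -2·s·t + 5·s - sin(t) + 5], [-2·t^2 - 1, -4·s·t]].
At the point, J = [[3.000, -4.65853], [-3.000, -6.000]] (det J = -31.97559).
Solving J·Δ = −F gives Δ = (0.925, 0.121).
Then the next iterate is (s, t)₁ = (-0.575, -0.879).

(-0.575, -0.879)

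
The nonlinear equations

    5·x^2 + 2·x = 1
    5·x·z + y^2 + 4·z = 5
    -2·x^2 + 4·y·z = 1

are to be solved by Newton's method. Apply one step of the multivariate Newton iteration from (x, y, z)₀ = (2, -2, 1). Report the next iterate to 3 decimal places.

(0.955, 0.447, 1.144)

At (2, -2, 1): F = (23.000, 13.000, -17.000).
Jacobian J = [[10·x + 2, 0, 0], [5·z, 2·y, 5·x + 4], [-4·x, 4·z, 4·y]].
At the point, J = [[22.000, 0.000, 0.000], [5.000, -4.000, 14.000], [-8.000, 4.000, -8.000]] (det J = -528.000).
Solving J·Δ = −F gives Δ = (-1.045, 2.447, 0.144).
Then the next iterate is (x, y, z)₁ = (0.955, 0.447, 1.144).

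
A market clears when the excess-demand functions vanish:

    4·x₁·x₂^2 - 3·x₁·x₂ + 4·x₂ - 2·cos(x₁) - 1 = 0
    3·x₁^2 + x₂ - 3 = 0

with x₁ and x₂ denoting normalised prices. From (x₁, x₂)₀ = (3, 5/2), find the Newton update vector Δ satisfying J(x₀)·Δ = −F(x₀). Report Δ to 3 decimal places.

At (3, 5/2): F = (63.47998, 26.500).
Jacobian J = [[4·x₂^2 - 3·x₂ + 2·sin(x₁), 8·x₁·x₂ - 3·x₁ + 4], [6·x₁, 1]].
At the point, J = [[17.78224, 55.000], [18.000, 1.000]] (det J = -972.21776).
Solving J·Δ = −F gives Δ = (-1.434, -0.691).

(-1.434, -0.691)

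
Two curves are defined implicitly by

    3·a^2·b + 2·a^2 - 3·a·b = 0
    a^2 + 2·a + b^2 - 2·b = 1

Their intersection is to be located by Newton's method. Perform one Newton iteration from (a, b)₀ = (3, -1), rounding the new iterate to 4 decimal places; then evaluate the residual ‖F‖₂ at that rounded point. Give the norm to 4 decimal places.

At (3, -1): F = (0.0000, 17.0000).
Jacobian J = [[6·a·b + 4·a - 3·b, 3·a^2 - 3·a], [2·a + 2, 2·b - 2]].
At the point, J = [[-3.0000, 18.0000], [8.0000, -4.0000]] (det J = -132.0000).
Solving J·Δ = −F gives Δ = (-2.3182, -0.3864).
Then the next iterate is (a, b)₁ = (0.6818, -1.3864).
Re-evaluating at (0.6818, -1.3864): F = (1.832036, 5.523356), so ‖F‖₂ = 5.8193.

5.8193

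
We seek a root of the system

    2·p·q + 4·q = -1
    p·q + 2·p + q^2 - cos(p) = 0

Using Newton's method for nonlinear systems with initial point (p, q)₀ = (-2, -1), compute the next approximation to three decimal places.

(-1.500, -1.135)

At (-2, -1): F = (1.000, -0.58385).
Jacobian J = [[2·q, 2·p + 4], [q + sin(p) + 2, p + 2·q]].
At the point, J = [[-2.000, 0.000], [0.09070, -4.000]] (det J = 8.000).
Solving J·Δ = −F gives Δ = (0.500, -0.135).
Then the next iterate is (p, q)₁ = (-1.500, -1.135).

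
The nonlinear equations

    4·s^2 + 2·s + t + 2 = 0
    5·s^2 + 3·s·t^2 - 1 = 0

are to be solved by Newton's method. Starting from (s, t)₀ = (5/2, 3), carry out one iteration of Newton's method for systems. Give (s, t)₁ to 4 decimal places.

(0.9251, 2.6477)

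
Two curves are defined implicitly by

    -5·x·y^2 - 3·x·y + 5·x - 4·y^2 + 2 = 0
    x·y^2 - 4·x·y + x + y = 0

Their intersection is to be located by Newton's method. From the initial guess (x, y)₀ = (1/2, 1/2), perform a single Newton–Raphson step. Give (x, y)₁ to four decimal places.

At (1/2, 1/2): F = (2.1250, 0.1250).
Jacobian J = [[-5·y^2 - 3·y + 5, -10·x·y - 3·x - 8·y], [y^2 - 4·y + 1, 2·x·y - 4·x + 1]].
At the point, J = [[2.2500, -8.0000], [-0.7500, -0.5000]] (det J = -7.1250).
Solving J·Δ = −F gives Δ = (-0.0088, 0.2632).
Then the next iterate is (x, y)₁ = (0.4912, 0.7632).

(0.4912, 0.7632)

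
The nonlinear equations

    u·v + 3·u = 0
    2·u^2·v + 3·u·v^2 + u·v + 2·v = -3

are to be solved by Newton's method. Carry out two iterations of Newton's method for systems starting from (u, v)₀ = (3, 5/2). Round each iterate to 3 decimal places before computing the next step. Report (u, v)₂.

(0.108, 4.807)

At (3, 5/2): F = (16.500, 116.750).
Jacobian J = [[v + 3, u], [4·u·v + 3·v^2 + v, 2·u^2 + 6·u·v + u + 2]].
At the point, J = [[5.500, 3.000], [51.250, 68.000]] (det J = 220.250).
Solving J·Δ = −F gives Δ = (-3.504, 0.924).
Then the next iterate is (u, v)₁ = (-0.504, 3.424).
Round to (-0.504, 3.424) and repeat: F = (-3.23770, -7.86454), J = [[6.424, -0.504], [31.69254, -8.35014]].
Δ = (0.612, 1.383), so (u, v)₂ = (0.108, 4.807).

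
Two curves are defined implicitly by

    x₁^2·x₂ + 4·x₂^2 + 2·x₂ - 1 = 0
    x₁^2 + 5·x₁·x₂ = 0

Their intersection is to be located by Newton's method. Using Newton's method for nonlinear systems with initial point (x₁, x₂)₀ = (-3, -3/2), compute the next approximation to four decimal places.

(-1.9293, -0.3636)

At (-3, -3/2): F = (-8.5000, 31.5000).
Jacobian J = [[2·x₁·x₂, x₁^2 + 8·x₂ + 2], [2·x₁ + 5·x₂, 5·x₁]].
At the point, J = [[9.0000, -1.0000], [-13.5000, -15.0000]] (det J = -148.5000).
Solving J·Δ = −F gives Δ = (1.0707, 1.1364).
Then the next iterate is (x₁, x₂)₁ = (-1.9293, -0.3636).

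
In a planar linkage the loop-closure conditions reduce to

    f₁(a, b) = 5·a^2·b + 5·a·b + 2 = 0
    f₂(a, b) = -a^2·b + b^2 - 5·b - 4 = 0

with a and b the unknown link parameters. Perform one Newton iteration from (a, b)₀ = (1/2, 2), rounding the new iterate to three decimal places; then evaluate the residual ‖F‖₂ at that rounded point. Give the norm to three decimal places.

322.909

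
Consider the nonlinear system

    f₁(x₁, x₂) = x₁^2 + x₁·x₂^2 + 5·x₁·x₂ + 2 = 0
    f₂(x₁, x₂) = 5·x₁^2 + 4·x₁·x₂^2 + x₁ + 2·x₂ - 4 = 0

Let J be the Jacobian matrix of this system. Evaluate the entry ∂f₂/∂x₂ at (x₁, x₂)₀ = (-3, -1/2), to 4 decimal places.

∂f₂/∂x₂ = 8·x₁·x₂ + 2.
At (-3, -1/2) this is 14.0000.

14.0000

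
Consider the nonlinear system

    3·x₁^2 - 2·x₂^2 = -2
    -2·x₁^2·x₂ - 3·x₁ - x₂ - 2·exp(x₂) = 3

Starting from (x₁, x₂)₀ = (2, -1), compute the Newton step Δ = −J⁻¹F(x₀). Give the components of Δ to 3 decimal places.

(-0.832, -0.503)

At (2, -1): F = (12.000, -0.73576).
Jacobian J = [[6·x₁, -4·x₂], [-4·x₁·x₂ - 3, -2·x₁^2 - 2·exp(x₂) - 1]].
At the point, J = [[12.000, 4.000], [5.000, -9.73576]] (det J = -136.82911).
Solving J·Δ = −F gives Δ = (-0.832, -0.503).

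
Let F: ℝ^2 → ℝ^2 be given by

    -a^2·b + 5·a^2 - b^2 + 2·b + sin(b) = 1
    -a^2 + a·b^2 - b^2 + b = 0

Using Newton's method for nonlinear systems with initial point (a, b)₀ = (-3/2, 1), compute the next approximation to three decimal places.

(-0.665, 0.897)

At (-3/2, 1): F = (9.84147, -3.750).
Jacobian J = [[-2·a·b + 10·a, -a^2 - 2·b + cos(b) + 2], [-2·a + b^2, 2·a·b - 2·b + 1]].
At the point, J = [[-12.000, -1.70970], [4.000, -4.000]] (det J = 54.83879).
Solving J·Δ = −F gives Δ = (0.835, -0.103).
Then the next iterate is (a, b)₁ = (-0.665, 0.897).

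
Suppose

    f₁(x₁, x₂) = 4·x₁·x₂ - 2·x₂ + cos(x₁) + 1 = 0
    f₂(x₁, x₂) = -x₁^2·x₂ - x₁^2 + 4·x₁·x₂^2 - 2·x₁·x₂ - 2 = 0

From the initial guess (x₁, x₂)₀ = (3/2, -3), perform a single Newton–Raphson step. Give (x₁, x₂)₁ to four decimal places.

(0.9513, -2.0506)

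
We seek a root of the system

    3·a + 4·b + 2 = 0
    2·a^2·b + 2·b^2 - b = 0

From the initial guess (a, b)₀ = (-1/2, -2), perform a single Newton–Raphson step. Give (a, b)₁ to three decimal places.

(0.169, -0.627)

At (-1/2, -2): F = (-7.500, 9.000).
Jacobian J = [[3, 4], [4·a·b, 2·a^2 + 4·b - 1]].
At the point, J = [[3.000, 4.000], [4.000, -8.500]] (det J = -41.500).
Solving J·Δ = −F gives Δ = (0.669, 1.373).
Then the next iterate is (a, b)₁ = (0.169, -0.627).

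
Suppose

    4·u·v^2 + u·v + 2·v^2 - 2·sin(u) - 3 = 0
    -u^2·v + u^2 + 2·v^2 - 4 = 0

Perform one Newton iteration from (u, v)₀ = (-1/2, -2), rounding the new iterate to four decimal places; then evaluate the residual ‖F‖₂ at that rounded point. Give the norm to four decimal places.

At (-1/2, -2): F = (-1.041149, 4.7500).
Jacobian J = [[4·v^2 + v - 2·cos(u), 8·u·v + u + 4·v], [-2·u·v + 2·u, -u^2 + 4·v]].
At the point, J = [[12.244835, -0.5000], [-3.0000, -8.2500]] (det J = -102.519888).
Solving J·Δ = −F gives Δ = (0.1069, 0.5369).
Then the next iterate is (u, v)₁ = (-0.3931, -1.4631).
Re-evaluating at (-0.3931, -1.4631): F = (-0.743401, 0.661940), so ‖F‖₂ = 0.9954.

0.9954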